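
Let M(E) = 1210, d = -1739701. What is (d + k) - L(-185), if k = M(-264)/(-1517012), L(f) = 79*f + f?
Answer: -1308347758511/758506 ≈ -1.7249e+6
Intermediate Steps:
L(f) = 80*f
k = -605/758506 (k = 1210/(-1517012) = 1210*(-1/1517012) = -605/758506 ≈ -0.00079762)
(d + k) - L(-185) = (-1739701 - 605/758506) - 80*(-185) = -1319573647311/758506 - 1*(-14800) = -1319573647311/758506 + 14800 = -1308347758511/758506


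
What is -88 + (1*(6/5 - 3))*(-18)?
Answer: -278/5 ≈ -55.600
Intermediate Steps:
-88 + (1*(6/5 - 3))*(-18) = -88 + (1*(-9/5))*(-18) = -88 - 9/5*(-18) = -88 + 162/5 = -278/5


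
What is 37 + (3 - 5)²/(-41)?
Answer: 1513/41 ≈ 36.902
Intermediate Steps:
37 + (3 - 5)²/(-41) = 37 + (-2)²*(-1/41) = 37 + 4*(-1/41) = 37 - 4/41 = 1513/41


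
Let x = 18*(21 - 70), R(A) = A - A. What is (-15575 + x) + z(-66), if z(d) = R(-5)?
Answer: -16457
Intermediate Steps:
R(A) = 0
x = -882 (x = 18*(-49) = -882)
z(d) = 0
(-15575 + x) + z(-66) = (-15575 - 882) + 0 = -16457 + 0 = -16457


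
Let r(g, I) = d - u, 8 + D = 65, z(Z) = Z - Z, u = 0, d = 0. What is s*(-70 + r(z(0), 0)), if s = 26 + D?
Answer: -5810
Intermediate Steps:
z(Z) = 0
D = 57 (D = -8 + 65 = 57)
r(g, I) = 0 (r(g, I) = 0 - 1*0 = 0 + 0 = 0)
s = 83 (s = 26 + 57 = 83)
s*(-70 + r(z(0), 0)) = 83*(-70 + 0) = 83*(-70) = -5810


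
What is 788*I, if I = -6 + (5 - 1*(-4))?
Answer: 2364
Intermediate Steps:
I = 3 (I = -6 + (5 + 4) = -6 + 9 = 3)
788*I = 788*3 = 2364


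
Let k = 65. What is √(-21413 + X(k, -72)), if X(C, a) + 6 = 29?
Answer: I*√21390 ≈ 146.25*I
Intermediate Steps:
X(C, a) = 23 (X(C, a) = -6 + 29 = 23)
√(-21413 + X(k, -72)) = √(-21413 + 23) = √(-21390) = I*√21390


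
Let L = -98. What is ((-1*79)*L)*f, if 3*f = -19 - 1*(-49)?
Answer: 77420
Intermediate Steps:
f = 10 (f = (-19 - 1*(-49))/3 = (-19 + 49)/3 = (⅓)*30 = 10)
((-1*79)*L)*f = (-1*79*(-98))*10 = -79*(-98)*10 = 7742*10 = 77420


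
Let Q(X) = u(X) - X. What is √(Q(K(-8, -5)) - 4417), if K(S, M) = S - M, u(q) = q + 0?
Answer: I*√4417 ≈ 66.461*I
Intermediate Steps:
u(q) = q
Q(X) = 0 (Q(X) = X - X = 0)
√(Q(K(-8, -5)) - 4417) = √(0 - 4417) = √(-4417) = I*√4417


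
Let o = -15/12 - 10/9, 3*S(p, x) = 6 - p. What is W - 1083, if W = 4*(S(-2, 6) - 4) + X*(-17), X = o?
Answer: -37735/36 ≈ -1048.2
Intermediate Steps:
S(p, x) = 2 - p/3 (S(p, x) = (6 - p)/3 = 2 - p/3)
o = -85/36 (o = -15*1/12 - 10*⅑ = -5/4 - 10/9 = -85/36 ≈ -2.3611)
X = -85/36 ≈ -2.3611
W = 1253/36 (W = 4*((2 - ⅓*(-2)) - 4) - 85/36*(-17) = 4*((2 + ⅔) - 4) + 1445/36 = 4*(8/3 - 4) + 1445/36 = 4*(-4/3) + 1445/36 = -16/3 + 1445/36 = 1253/36 ≈ 34.806)
W - 1083 = 1253/36 - 1083 = -37735/36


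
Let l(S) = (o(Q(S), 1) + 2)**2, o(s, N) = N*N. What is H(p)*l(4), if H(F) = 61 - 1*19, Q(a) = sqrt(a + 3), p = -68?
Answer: 378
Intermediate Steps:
Q(a) = sqrt(3 + a)
o(s, N) = N**2
l(S) = 9 (l(S) = (1**2 + 2)**2 = (1 + 2)**2 = 3**2 = 9)
H(F) = 42 (H(F) = 61 - 19 = 42)
H(p)*l(4) = 42*9 = 378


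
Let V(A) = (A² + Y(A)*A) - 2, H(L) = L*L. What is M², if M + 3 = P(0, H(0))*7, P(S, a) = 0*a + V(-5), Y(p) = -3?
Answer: 69169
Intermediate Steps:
H(L) = L²
V(A) = -2 + A² - 3*A (V(A) = (A² - 3*A) - 2 = -2 + A² - 3*A)
P(S, a) = 38 (P(S, a) = 0*a + (-2 + (-5)² - 3*(-5)) = 0 + (-2 + 25 + 15) = 0 + 38 = 38)
M = 263 (M = -3 + 38*7 = -3 + 266 = 263)
M² = 263² = 69169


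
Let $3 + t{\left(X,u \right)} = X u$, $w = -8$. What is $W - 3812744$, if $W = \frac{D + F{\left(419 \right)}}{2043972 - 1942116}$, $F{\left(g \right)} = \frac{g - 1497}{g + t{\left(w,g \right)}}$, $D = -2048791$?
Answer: $- \frac{570102059629001}{149524608} \approx -3.8128 \cdot 10^{6}$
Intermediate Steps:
$t{\left(X,u \right)} = -3 + X u$
$F{\left(g \right)} = \frac{-1497 + g}{-3 - 7 g}$ ($F{\left(g \right)} = \frac{g - 1497}{g - \left(3 + 8 g\right)} = \frac{-1497 + g}{-3 - 7 g}$)
$W = - \frac{3007624649}{149524608}$ ($W = \frac{-2048791 + \frac{1497 - 419}{3 + 7 \cdot 419}}{2043972 - 1942116} = \frac{-2048791 + \frac{1497 - 419}{3 + 2933}}{101856} = \left(-2048791 + \frac{1}{2936} \cdot 1078\right) \frac{1}{101856} = \left(-2048791 + \frac{539}{1468}\right) \frac{1}{101856} = \left(- \frac{3007624649}{1468}\right) \frac{1}{101856} = - \frac{3007624649}{149524608} \approx -20.115$)
$W - 3812744 = - \frac{3007624649}{149524608} - 3812744 = - \frac{570102059629001}{149524608}$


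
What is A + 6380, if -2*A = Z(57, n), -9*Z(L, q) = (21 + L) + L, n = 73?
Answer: 12775/2 ≈ 6387.5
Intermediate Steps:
Z(L, q) = -7/3 - 2*L/9 (Z(L, q) = -((21 + L) + L)/9 = -(21 + 2*L)/9 = -7/3 - 2*L/9)
A = 15/2 (A = -(-7/3 - 2/9*57)/2 = -(-7/3 - 38/3)/2 = -1/2*(-15) = 15/2 ≈ 7.5000)
A + 6380 = 15/2 + 6380 = 12775/2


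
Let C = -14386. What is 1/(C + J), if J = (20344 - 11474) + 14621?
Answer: 1/9105 ≈ 0.00010983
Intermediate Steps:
J = 23491 (J = 8870 + 14621 = 23491)
1/(C + J) = 1/(-14386 + 23491) = 1/9105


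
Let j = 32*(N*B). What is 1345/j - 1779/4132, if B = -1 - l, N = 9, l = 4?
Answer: -405965/297504 ≈ -1.3646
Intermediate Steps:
B = -5 (B = -1 - 1*4 = -1 - 4 = -5)
j = -1440 (j = 32*(9*(-5)) = 32*(-45) = -1440)
1345/j - 1779/4132 = 1345/(-1440) - 1779/4132 = 1345*(-1/1440) - 1779*1/4132 = -269/288 - 1779/4132 = -405965/297504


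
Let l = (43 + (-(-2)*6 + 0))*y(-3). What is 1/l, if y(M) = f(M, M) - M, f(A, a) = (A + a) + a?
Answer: -1/330 ≈ -0.0030303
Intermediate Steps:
f(A, a) = A + 2*a
y(M) = 2*M (y(M) = (M + 2*M) - M = 3*M - M = 2*M)
l = -330 (l = (43 + (-(-2)*6 + 0))*(2*(-3)) = (43 + (-1*(-12) + 0))*(-6) = (43 + (12 + 0))*(-6) = (43 + 12)*(-6) = 55*(-6) = -330)
1/l = 1/(-330) = -1/330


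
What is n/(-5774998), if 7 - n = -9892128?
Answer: -9892135/5774998 ≈ -1.7129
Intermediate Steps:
n = 9892135 (n = 7 - 1*(-9892128) = 7 + 9892128 = 9892135)
n/(-5774998) = 9892135/(-5774998) = 9892135*(-1/5774998) = -9892135/5774998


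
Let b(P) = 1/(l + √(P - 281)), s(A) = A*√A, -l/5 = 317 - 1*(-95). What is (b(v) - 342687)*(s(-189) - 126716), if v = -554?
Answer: 36862006230889196/848887 - 567*√17535/4244435 + 126716*I*√835/4244435 + 164941740055827*I*√21/848887 ≈ 4.3424e+10 + 8.9041e+8*I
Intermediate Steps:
l = -2060 (l = -5*(317 - 1*(-95)) = -5*(317 + 95) = -5*412 = -2060)
s(A) = A^(3/2)
b(P) = 1/(-2060 + √(-281 + P)) (b(P) = 1/(-2060 + √(P - 281)) = 1/(-2060 + √(-281 + P)))
(b(v) - 342687)*(s(-189) - 126716) = (1/(-2060 + √(-281 - 554)) - 342687)*((-189)^(3/2) - 126716) = (1/(-2060 + √(-835)) - 342687)*(-567*I*√21 - 126716) = (1/(-2060 + I*√835) - 342687)*(-126716 - 567*I*√21) = (-342687 + 1/(-2060 + I*√835))*(-126716 - 567*I*√21)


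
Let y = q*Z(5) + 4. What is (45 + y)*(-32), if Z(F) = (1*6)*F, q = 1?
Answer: -2528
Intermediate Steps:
Z(F) = 6*F
y = 34 (y = 1*(6*5) + 4 = 1*30 + 4 = 30 + 4 = 34)
(45 + y)*(-32) = (45 + 34)*(-32) = 79*(-32) = -2528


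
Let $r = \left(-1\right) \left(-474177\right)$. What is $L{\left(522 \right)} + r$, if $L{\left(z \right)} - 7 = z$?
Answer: $474706$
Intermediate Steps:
$L{\left(z \right)} = 7 + z$
$r = 474177$
$L{\left(522 \right)} + r = \left(7 + 522\right) + 474177 = 529 + 474177 = 474706$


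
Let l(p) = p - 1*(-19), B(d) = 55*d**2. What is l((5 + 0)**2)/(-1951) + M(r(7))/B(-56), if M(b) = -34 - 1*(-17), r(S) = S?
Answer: -7622287/336508480 ≈ -0.022651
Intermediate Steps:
M(b) = -17 (M(b) = -34 + 17 = -17)
l(p) = 19 + p (l(p) = p + 19 = 19 + p)
l((5 + 0)**2)/(-1951) + M(r(7))/B(-56) = (19 + (5 + 0)**2)/(-1951) - 17/(55*(-56)**2) = (19 + 5**2)*(-1/1951) - 17/(55*3136) = (19 + 25)*(-1/1951) - 17/172480 = 44*(-1/1951) - 17*1/172480 = -44/1951 - 17/172480 = -7622287/336508480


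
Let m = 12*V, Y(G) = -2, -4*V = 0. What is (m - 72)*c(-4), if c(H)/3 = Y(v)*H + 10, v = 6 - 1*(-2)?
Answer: -3888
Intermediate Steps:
v = 8 (v = 6 + 2 = 8)
V = 0 (V = -¼*0 = 0)
c(H) = 30 - 6*H (c(H) = 3*(-2*H + 10) = 3*(10 - 2*H) = 30 - 6*H)
m = 0 (m = 12*0 = 0)
(m - 72)*c(-4) = (0 - 72)*(30 - 6*(-4)) = -72*(30 + 24) = -72*54 = -3888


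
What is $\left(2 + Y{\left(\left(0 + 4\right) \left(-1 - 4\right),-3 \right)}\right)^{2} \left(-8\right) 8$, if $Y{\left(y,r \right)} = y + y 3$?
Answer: $-389376$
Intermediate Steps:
$Y{\left(y,r \right)} = 4 y$ ($Y{\left(y,r \right)} = y + 3 y = 4 y$)
$\left(2 + Y{\left(\left(0 + 4\right) \left(-1 - 4\right),-3 \right)}\right)^{2} \left(-8\right) 8 = \left(2 + 4 \left(0 + 4\right) \left(-1 - 4\right)\right)^{2} \left(-8\right) 8 = \left(2 + 4 \cdot 4 \left(-5\right)\right)^{2} \left(-8\right) 8 = \left(2 + 4 \left(-20\right)\right)^{2} \left(-8\right) 8 = \left(2 - 80\right)^{2} \left(-8\right) 8 = \left(-78\right)^{2} \left(-8\right) 8 = 6084 \left(-8\right) 8 = \left(-48672\right) 8 = -389376$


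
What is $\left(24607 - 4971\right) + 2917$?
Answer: $22553$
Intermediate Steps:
$\left(24607 - 4971\right) + 2917 = 19636 + 2917 = 22553$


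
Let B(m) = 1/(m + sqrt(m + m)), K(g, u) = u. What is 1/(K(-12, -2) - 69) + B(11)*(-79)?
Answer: -5618/639 + 79*sqrt(22)/99 ≈ -5.0490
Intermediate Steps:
B(m) = 1/(m + sqrt(2)*sqrt(m)) (B(m) = 1/(m + sqrt(2*m)) = 1/(m + sqrt(2)*sqrt(m)))
1/(K(-12, -2) - 69) + B(11)*(-79) = 1/(-2 - 69) - 79/(11 + sqrt(2)*sqrt(11)) = 1/(-71) - 79/(11 + sqrt(22)) = -1/71 - 79/(11 + sqrt(22))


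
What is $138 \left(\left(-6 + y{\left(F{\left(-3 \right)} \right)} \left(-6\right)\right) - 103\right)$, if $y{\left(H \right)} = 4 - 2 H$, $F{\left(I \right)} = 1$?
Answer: $-16698$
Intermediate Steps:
$138 \left(\left(-6 + y{\left(F{\left(-3 \right)} \right)} \left(-6\right)\right) - 103\right) = 138 \left(\left(-6 + \left(4 - 2\right) \left(-6\right)\right) - 103\right) = 138 \left(\left(-6 + 2 \left(-6\right)\right) - 103\right) = 138 \left(\left(-6 - 12\right) - 103\right) = 138 \left(-18 - 103\right) = 138 \left(-121\right) = -16698$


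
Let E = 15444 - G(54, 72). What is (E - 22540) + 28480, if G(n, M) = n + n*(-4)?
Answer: 21546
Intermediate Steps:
G(n, M) = -3*n (G(n, M) = n - 4*n = -3*n)
E = 15606 (E = 15444 - (-3)*54 = 15444 - 1*(-162) = 15444 + 162 = 15606)
(E - 22540) + 28480 = (15606 - 22540) + 28480 = -6934 + 28480 = 21546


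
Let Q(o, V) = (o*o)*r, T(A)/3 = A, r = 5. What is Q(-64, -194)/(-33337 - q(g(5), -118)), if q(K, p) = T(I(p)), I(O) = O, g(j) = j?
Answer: -20480/32983 ≈ -0.62093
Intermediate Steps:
T(A) = 3*A
q(K, p) = 3*p
Q(o, V) = 5*o² (Q(o, V) = (o*o)*5 = o²*5 = 5*o²)
Q(-64, -194)/(-33337 - q(g(5), -118)) = (5*(-64)²)/(-33337 - 3*(-118)) = (5*4096)/(-33337 - 1*(-354)) = 20480/(-33337 + 354) = 20480/(-32983) = 20480*(-1/32983) = -20480/32983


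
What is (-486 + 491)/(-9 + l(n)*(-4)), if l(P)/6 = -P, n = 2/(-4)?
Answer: -5/21 ≈ -0.23810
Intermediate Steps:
n = -½ (n = 2*(-¼) = -½ ≈ -0.50000)
l(P) = -6*P (l(P) = 6*(-P) = -6*P)
(-486 + 491)/(-9 + l(n)*(-4)) = (-486 + 491)/(-9 - 6*(-½)*(-4)) = 5/(-9 + 3*(-4)) = 5/(-9 - 12) = 5/(-21) = 5*(-1/21) = -5/21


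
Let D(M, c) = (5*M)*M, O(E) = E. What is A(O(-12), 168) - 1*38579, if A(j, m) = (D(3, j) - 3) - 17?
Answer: -38554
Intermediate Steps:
D(M, c) = 5*M²
A(j, m) = 25 (A(j, m) = (5*3² - 3) - 17 = (5*9 - 3) - 17 = (45 - 3) - 17 = 42 - 17 = 25)
A(O(-12), 168) - 1*38579 = 25 - 1*38579 = 25 - 38579 = -38554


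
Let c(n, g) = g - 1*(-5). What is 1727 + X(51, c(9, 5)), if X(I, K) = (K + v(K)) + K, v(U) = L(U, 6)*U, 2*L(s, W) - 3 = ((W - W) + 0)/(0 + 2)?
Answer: 1762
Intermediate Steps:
L(s, W) = 3/2 (L(s, W) = 3/2 + (((W - W) + 0)/(0 + 2))/2 = 3/2 + ((0 + 0)/2)/2 = 3/2 + (0*(½))/2 = 3/2 + (½)*0 = 3/2 + 0 = 3/2)
v(U) = 3*U/2
c(n, g) = 5 + g (c(n, g) = g + 5 = 5 + g)
X(I, K) = 7*K/2 (X(I, K) = (K + 3*K/2) + K = 5*K/2 + K = 7*K/2)
1727 + X(51, c(9, 5)) = 1727 + 7*(5 + 5)/2 = 1727 + (7/2)*10 = 1727 + 35 = 1762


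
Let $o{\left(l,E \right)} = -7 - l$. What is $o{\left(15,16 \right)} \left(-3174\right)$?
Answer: $69828$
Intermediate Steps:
$o{\left(15,16 \right)} \left(-3174\right) = \left(-7 - 15\right) \left(-3174\right) = \left(-22\right) \left(-3174\right) = 69828$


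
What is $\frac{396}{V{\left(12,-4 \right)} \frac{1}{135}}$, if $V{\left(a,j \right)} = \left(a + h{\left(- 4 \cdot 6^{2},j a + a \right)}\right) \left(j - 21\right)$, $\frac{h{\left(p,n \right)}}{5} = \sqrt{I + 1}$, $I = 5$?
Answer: $\frac{21384}{5} - 1782 \sqrt{6} \approx -88.191$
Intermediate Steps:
$h{\left(p,n \right)} = 5 \sqrt{6}$ ($h{\left(p,n \right)} = 5 \sqrt{5 + 1} = 5 \sqrt{6}$)
$V{\left(a,j \right)} = \left(-21 + j\right) \left(a + 5 \sqrt{6}\right)$ ($V{\left(a,j \right)} = \left(a + 5 \sqrt{6}\right) \left(j - 21\right) = \left(a + 5 \sqrt{6}\right) \left(-21 + j\right) = \left(-21 + j\right) \left(a + 5 \sqrt{6}\right)$)
$\frac{396}{V{\left(12,-4 \right)} \frac{1}{135}} = \frac{396}{\left(- 105 \sqrt{6} - 252 + 12 \left(-4\right) + 5 \left(-4\right) \sqrt{6}\right) \frac{1}{135}} = \frac{396}{\left(- 105 \sqrt{6} - 252 - 48 - 20 \sqrt{6}\right) \frac{1}{135}} = \frac{396}{\left(-300 - 125 \sqrt{6}\right) \frac{1}{135}} = \frac{396}{- \frac{20}{9} - \frac{25 \sqrt{6}}{27}}$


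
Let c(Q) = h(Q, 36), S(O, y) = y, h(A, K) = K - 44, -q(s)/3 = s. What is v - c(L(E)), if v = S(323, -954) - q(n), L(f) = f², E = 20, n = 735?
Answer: 1259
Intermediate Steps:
q(s) = -3*s
h(A, K) = -44 + K
c(Q) = -8 (c(Q) = -44 + 36 = -8)
v = 1251 (v = -954 - (-3)*735 = -954 - 1*(-2205) = -954 + 2205 = 1251)
v - c(L(E)) = 1251 - 1*(-8) = 1251 + 8 = 1259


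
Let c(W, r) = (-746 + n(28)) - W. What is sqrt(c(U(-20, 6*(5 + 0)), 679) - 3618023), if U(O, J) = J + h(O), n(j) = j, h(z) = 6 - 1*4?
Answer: I*sqrt(3618773) ≈ 1902.3*I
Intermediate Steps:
h(z) = 2 (h(z) = 6 - 4 = 2)
U(O, J) = 2 + J (U(O, J) = J + 2 = 2 + J)
c(W, r) = -718 - W (c(W, r) = (-746 + 28) - W = -718 - W)
sqrt(c(U(-20, 6*(5 + 0)), 679) - 3618023) = sqrt((-718 - (2 + 6*(5 + 0))) - 3618023) = sqrt((-718 - (2 + 6*5)) - 3618023) = sqrt((-718 - (2 + 30)) - 3618023) = sqrt((-718 - 1*32) - 3618023) = sqrt((-718 - 32) - 3618023) = sqrt(-750 - 3618023) = sqrt(-3618773) = I*sqrt(3618773)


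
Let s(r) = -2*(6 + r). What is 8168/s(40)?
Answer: -2042/23 ≈ -88.783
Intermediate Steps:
s(r) = -12 - 2*r
8168/s(40) = 8168/(-12 - 2*40) = 8168/(-12 - 80) = 8168/(-92) = 8168*(-1/92) = -2042/23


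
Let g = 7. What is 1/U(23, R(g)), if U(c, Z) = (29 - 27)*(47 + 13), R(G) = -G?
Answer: 1/120 ≈ 0.0083333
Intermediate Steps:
U(c, Z) = 120 (U(c, Z) = 2*60 = 120)
1/U(23, R(g)) = 1/120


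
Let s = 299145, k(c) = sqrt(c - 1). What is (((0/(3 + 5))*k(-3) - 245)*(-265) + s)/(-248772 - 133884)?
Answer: -182035/191328 ≈ -0.95143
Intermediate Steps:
k(c) = sqrt(-1 + c)
(((0/(3 + 5))*k(-3) - 245)*(-265) + s)/(-248772 - 133884) = (((0/(3 + 5))*sqrt(-1 - 3) - 245)*(-265) + 299145)/(-248772 - 133884) = (((0/8)*sqrt(-4) - 245)*(-265) + 299145)/(-382656) = (((0*(1/8))*(2*I) - 245)*(-265) + 299145)*(-1/382656) = ((0*(2*I) - 245)*(-265) + 299145)*(-1/382656) = ((0 - 245)*(-265) + 299145)*(-1/382656) = (-245*(-265) + 299145)*(-1/382656) = (64925 + 299145)*(-1/382656) = 364070*(-1/382656) = -182035/191328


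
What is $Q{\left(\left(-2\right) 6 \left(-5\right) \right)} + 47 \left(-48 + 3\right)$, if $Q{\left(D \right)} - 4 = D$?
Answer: $-2051$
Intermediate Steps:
$Q{\left(D \right)} = 4 + D$
$Q{\left(\left(-2\right) 6 \left(-5\right) \right)} + 47 \left(-48 + 3\right) = \left(4 + \left(-2\right) 6 \left(-5\right)\right) + 47 \left(-48 + 3\right) = \left(4 - -60\right) + 47 \left(-45\right) = \left(4 + 60\right) - 2115 = 64 - 2115 = -2051$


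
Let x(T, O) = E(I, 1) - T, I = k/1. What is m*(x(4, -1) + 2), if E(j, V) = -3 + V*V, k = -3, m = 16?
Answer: -64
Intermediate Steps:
I = -3 (I = -3/1 = -3*1 = -3)
E(j, V) = -3 + V**2
x(T, O) = -2 - T (x(T, O) = (-3 + 1**2) - T = (-3 + 1) - T = -2 - T)
m*(x(4, -1) + 2) = 16*((-2 - 1*4) + 2) = 16*((-2 - 4) + 2) = 16*(-6 + 2) = 16*(-4) = -64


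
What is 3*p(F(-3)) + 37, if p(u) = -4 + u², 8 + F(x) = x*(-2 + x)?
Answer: 172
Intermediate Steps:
F(x) = -8 + x*(-2 + x)
3*p(F(-3)) + 37 = 3*(-4 + (-8 + (-3)² - 2*(-3))²) + 37 = 3*(-4 + (-8 + 9 + 6)²) + 37 = 3*(-4 + 7²) + 37 = 3*(-4 + 49) + 37 = 3*45 + 37 = 135 + 37 = 172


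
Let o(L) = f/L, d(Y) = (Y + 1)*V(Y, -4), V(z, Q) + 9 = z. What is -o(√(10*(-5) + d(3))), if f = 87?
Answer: 87*I*√74/74 ≈ 10.114*I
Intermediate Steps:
V(z, Q) = -9 + z
d(Y) = (1 + Y)*(-9 + Y) (d(Y) = (Y + 1)*(-9 + Y) = (1 + Y)*(-9 + Y))
o(L) = 87/L
-o(√(10*(-5) + d(3))) = -87/(√(10*(-5) + (1 + 3)*(-9 + 3))) = -87/(√(-50 + 4*(-6))) = -87/(√(-50 - 24)) = -87/(√(-74)) = -87/(I*√74) = -87*(-I*√74/74) = -(-87)*I*√74/74 = 87*I*√74/74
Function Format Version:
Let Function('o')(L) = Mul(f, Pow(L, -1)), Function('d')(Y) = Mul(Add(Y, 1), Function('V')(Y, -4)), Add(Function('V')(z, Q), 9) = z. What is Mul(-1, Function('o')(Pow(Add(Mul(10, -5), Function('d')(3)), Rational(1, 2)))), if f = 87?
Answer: Mul(Rational(87, 74), I, Pow(74, Rational(1, 2))) ≈ Mul(10.114, I)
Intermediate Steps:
Function('V')(z, Q) = Add(-9, z)
Function('d')(Y) = Mul(Add(1, Y), Add(-9, Y)) (Function('d')(Y) = Mul(Add(Y, 1), Add(-9, Y)) = Mul(Add(1, Y), Add(-9, Y)))
Function('o')(L) = Mul(87, Pow(L, -1))
Mul(-1, Function('o')(Pow(Add(Mul(10, -5), Function('d')(3)), Rational(1, 2)))) = Mul(-1, Mul(87, Pow(Pow(Add(Mul(10, -5), Mul(Add(1, 3), Add(-9, 3))), Rational(1, 2)), -1))) = Mul(-1, Mul(87, Pow(Pow(Add(-50, Mul(4, -6)), Rational(1, 2)), -1))) = Mul(-1, Mul(87, Pow(Pow(Add(-50, -24), Rational(1, 2)), -1))) = Mul(-1, Mul(87, Pow(Pow(-74, Rational(1, 2)), -1))) = Mul(-1, Mul(87, Pow(Mul(I, Pow(74, Rational(1, 2))), -1))) = Mul(-1, Mul(87, Mul(Rational(-1, 74), I, Pow(74, Rational(1, 2))))) = Mul(-1, Mul(Rational(-87, 74), I, Pow(74, Rational(1, 2)))) = Mul(Rational(87, 74), I, Pow(74, Rational(1, 2)))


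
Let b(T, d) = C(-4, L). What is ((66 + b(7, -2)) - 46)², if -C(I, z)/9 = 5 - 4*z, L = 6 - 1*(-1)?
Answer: 51529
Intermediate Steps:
L = 7 (L = 6 + 1 = 7)
C(I, z) = -45 + 36*z (C(I, z) = -9*(5 - 4*z) = -45 + 36*z)
b(T, d) = 207 (b(T, d) = -45 + 36*7 = -45 + 252 = 207)
((66 + b(7, -2)) - 46)² = ((66 + 207) - 46)² = (273 - 46)² = 227² = 51529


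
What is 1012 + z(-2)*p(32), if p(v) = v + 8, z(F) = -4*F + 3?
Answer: 1452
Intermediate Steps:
z(F) = 3 - 4*F
p(v) = 8 + v
1012 + z(-2)*p(32) = 1012 + (3 - 4*(-2))*(8 + 32) = 1012 + (3 + 8)*40 = 1012 + 11*40 = 1012 + 440 = 1452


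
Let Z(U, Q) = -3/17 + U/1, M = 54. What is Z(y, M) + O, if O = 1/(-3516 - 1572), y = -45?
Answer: -3907601/86496 ≈ -45.177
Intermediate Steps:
O = -1/5088 (O = 1/(-5088) = -1/5088 ≈ -0.00019654)
Z(U, Q) = -3/17 + U (Z(U, Q) = -3*1/17 + U*1 = -3/17 + U)
Z(y, M) + O = (-3/17 - 45) - 1/5088 = -768/17 - 1/5088 = -3907601/86496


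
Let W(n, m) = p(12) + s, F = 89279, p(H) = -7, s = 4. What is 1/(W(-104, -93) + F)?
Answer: 1/89276 ≈ 1.1201e-5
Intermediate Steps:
W(n, m) = -3 (W(n, m) = -7 + 4 = -3)
1/(W(-104, -93) + F) = 1/(-3 + 89279) = 1/89276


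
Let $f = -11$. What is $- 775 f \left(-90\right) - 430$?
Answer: $-767680$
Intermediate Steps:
$- 775 f \left(-90\right) - 430 = - 775 \left(\left(-11\right) \left(-90\right)\right) - 430 = \left(-775\right) 990 - 430 = -767250 - 430 = -767680$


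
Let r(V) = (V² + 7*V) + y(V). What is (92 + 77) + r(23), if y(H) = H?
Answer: 882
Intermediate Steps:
r(V) = V² + 8*V (r(V) = (V² + 7*V) + V = V² + 8*V)
(92 + 77) + r(23) = (92 + 77) + 23*(8 + 23) = 169 + 23*31 = 169 + 713 = 882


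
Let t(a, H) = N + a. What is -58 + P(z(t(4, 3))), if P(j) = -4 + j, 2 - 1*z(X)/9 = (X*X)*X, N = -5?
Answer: -35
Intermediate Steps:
t(a, H) = -5 + a
z(X) = 18 - 9*X**3 (z(X) = 18 - 9*X*X*X = 18 - 9*X**2*X = 18 - 9*X**3)
-58 + P(z(t(4, 3))) = -58 + (-4 + (18 - 9*(-5 + 4)**3)) = -58 + (-4 + (18 - 9*(-1)**3)) = -58 + (-4 + (18 - 9*(-1))) = -58 + (-4 + (18 + 9)) = -58 + (-4 + 27) = -58 + 23 = -35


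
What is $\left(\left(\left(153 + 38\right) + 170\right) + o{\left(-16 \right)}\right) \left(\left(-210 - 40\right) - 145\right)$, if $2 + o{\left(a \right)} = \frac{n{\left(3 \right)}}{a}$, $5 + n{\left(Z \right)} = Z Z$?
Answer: $- \frac{566825}{4} \approx -1.4171 \cdot 10^{5}$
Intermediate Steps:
$n{\left(Z \right)} = -5 + Z^{2}$ ($n{\left(Z \right)} = -5 + Z Z = -5 + Z^{2}$)
$o{\left(a \right)} = -2 + \frac{4}{a}$ ($o{\left(a \right)} = -2 + \frac{-5 + 3^{2}}{a} = -2 + \frac{-5 + 9}{a} = -2 + \frac{4}{a}$)
$\left(\left(\left(153 + 38\right) + 170\right) + o{\left(-16 \right)}\right) \left(\left(-210 - 40\right) - 145\right) = \left(\left(\left(153 + 38\right) + 170\right) - \left(2 - \frac{4}{-16}\right)\right) \left(\left(-210 - 40\right) - 145\right) = \left(\left(191 + 170\right) + \left(-2 + 4 \left(- \frac{1}{16}\right)\right)\right) \left(\left(-210 - 40\right) - 145\right) = \left(361 - \frac{9}{4}\right) \left(-250 - 145\right) = \left(361 - \frac{9}{4}\right) \left(-395\right) = \frac{1435}{4} \left(-395\right) = - \frac{566825}{4}$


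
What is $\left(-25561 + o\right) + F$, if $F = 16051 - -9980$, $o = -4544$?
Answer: $-4074$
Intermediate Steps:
$F = 26031$ ($F = 16051 + 9980 = 26031$)
$\left(-25561 + o\right) + F = \left(-25561 - 4544\right) + 26031 = -30105 + 26031 = -4074$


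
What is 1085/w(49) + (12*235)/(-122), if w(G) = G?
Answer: -415/427 ≈ -0.97190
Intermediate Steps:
1085/w(49) + (12*235)/(-122) = 1085/49 + (12*235)/(-122) = 1085*(1/49) + 2820*(-1/122) = 155/7 - 1410/61 = -415/427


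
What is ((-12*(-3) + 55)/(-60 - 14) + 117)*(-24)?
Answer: -102804/37 ≈ -2778.5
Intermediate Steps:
((-12*(-3) + 55)/(-60 - 14) + 117)*(-24) = ((36 + 55)/(-74) + 117)*(-24) = (91*(-1/74) + 117)*(-24) = (-91/74 + 117)*(-24) = (8567/74)*(-24) = -102804/37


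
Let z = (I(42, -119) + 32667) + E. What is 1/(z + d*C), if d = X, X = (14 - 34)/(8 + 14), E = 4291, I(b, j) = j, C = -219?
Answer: 11/407419 ≈ 2.6999e-5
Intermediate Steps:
z = 36839 (z = (-119 + 32667) + 4291 = 32548 + 4291 = 36839)
X = -10/11 (X = -20/22 = -20*1/22 = -10/11 ≈ -0.90909)
d = -10/11 ≈ -0.90909
1/(z + d*C) = 1/(36839 - 10/11*(-219)) = 1/(36839 + 2190/11) = 1/(407419/11) = 11/407419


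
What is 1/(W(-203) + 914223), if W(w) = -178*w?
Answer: 1/950357 ≈ 1.0522e-6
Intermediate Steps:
1/(W(-203) + 914223) = 1/(-178*(-203) + 914223) = 1/(36134 + 914223) = 1/950357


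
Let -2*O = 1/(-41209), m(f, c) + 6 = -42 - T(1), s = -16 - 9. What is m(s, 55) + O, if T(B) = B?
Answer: -4038481/82418 ≈ -49.000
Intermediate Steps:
s = -25
m(f, c) = -49 (m(f, c) = -6 + (-42 - 1*1) = -6 + (-42 - 1) = -6 - 43 = -49)
O = 1/82418 (O = -1/2/(-41209) = -1/2*(-1/41209) = 1/82418 ≈ 1.2133e-5)
m(s, 55) + O = -49 + 1/82418 = -4038481/82418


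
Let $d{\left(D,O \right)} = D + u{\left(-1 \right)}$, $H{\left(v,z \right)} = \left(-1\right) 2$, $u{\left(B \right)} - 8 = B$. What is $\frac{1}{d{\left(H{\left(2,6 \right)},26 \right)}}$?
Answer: $\frac{1}{5} \approx 0.2$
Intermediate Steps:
$u{\left(B \right)} = 8 + B$
$H{\left(v,z \right)} = -2$
$d{\left(D,O \right)} = 7 + D$ ($d{\left(D,O \right)} = D + \left(8 - 1\right) = D + 7 = 7 + D$)
$\frac{1}{d{\left(H{\left(2,6 \right)},26 \right)}} = \frac{1}{7 - 2} = \frac{1}{5}$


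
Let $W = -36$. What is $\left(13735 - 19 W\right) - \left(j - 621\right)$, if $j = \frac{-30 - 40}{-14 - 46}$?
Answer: $\frac{90233}{6} \approx 15039.0$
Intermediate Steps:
$j = \frac{7}{6}$ ($j = - \frac{70}{-14 - 46} = - \frac{70}{-60} = \left(-70\right) \left(- \frac{1}{60}\right) = \frac{7}{6} \approx 1.1667$)
$\left(13735 - 19 W\right) - \left(j - 621\right) = \left(13735 - -684\right) - \left(\frac{7}{6} - 621\right) = \left(13735 + 684\right) - \left(\frac{7}{6} - 621\right) = 14419 - - \frac{3719}{6} = 14419 + \frac{3719}{6} = \frac{90233}{6}$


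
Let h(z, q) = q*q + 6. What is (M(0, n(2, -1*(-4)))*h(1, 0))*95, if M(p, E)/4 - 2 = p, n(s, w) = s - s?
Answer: 4560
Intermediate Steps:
n(s, w) = 0
M(p, E) = 8 + 4*p
h(z, q) = 6 + q² (h(z, q) = q² + 6 = 6 + q²)
(M(0, n(2, -1*(-4)))*h(1, 0))*95 = ((8 + 4*0)*(6 + 0²))*95 = ((8 + 0)*(6 + 0))*95 = (8*6)*95 = 48*95 = 4560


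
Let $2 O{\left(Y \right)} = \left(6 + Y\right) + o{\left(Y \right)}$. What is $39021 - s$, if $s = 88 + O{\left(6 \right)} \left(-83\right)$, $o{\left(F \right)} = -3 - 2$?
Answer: $\frac{78447}{2} \approx 39224.0$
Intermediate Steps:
$o{\left(F \right)} = -5$
$O{\left(Y \right)} = \frac{1}{2} + \frac{Y}{2}$ ($O{\left(Y \right)} = \frac{\left(6 + Y\right) - 5}{2} = \frac{1 + Y}{2} = \frac{1}{2} + \frac{Y}{2}$)
$s = - \frac{405}{2}$ ($s = 88 + \left(\frac{1}{2} + \frac{1}{2} \cdot 6\right) \left(-83\right) = 88 + \left(\frac{1}{2} + 3\right) \left(-83\right) = 88 + \frac{7}{2} \left(-83\right) = 88 - \frac{581}{2} = - \frac{405}{2} \approx -202.5$)
$39021 - s = 39021 - - \frac{405}{2} = 39021 + \frac{405}{2} = \frac{78447}{2}$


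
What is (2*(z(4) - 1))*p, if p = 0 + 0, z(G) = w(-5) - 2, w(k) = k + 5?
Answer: 0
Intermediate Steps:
w(k) = 5 + k
z(G) = -2 (z(G) = (5 - 5) - 2 = 0 - 2 = -2)
p = 0
(2*(z(4) - 1))*p = (2*(-2 - 1))*0 = (2*(-3))*0 = -6*0 = 0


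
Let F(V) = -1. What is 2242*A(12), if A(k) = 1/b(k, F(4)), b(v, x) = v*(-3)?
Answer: -1121/18 ≈ -62.278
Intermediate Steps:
b(v, x) = -3*v
A(k) = -1/(3*k) (A(k) = 1/(-3*k) = -1/(3*k))
2242*A(12) = 2242*(-1/3/12) = 2242*(-1/3*1/12) = 2242*(-1/36) = -1121/18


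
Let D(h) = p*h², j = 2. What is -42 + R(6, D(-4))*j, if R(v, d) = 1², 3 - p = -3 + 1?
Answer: -40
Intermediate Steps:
p = 5 (p = 3 - (-3 + 1) = 3 - 1*(-2) = 3 + 2 = 5)
D(h) = 5*h²
R(v, d) = 1
-42 + R(6, D(-4))*j = -42 + 1*2 = -42 + 2 = -40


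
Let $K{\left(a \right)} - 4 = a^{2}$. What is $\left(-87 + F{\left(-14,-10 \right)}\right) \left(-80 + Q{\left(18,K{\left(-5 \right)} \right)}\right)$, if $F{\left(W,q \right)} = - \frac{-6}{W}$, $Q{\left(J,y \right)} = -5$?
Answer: $\frac{52020}{7} \approx 7431.4$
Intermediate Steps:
$K{\left(a \right)} = 4 + a^{2}$
$F{\left(W,q \right)} = \frac{6}{W}$
$\left(-87 + F{\left(-14,-10 \right)}\right) \left(-80 + Q{\left(18,K{\left(-5 \right)} \right)}\right) = \left(-87 + \frac{6}{-14}\right) \left(-80 - 5\right) = \left(-87 + 6 \left(- \frac{1}{14}\right)\right) \left(-85\right) = \left(-87 - \frac{3}{7}\right) \left(-85\right) = \left(- \frac{612}{7}\right) \left(-85\right) = \frac{52020}{7}$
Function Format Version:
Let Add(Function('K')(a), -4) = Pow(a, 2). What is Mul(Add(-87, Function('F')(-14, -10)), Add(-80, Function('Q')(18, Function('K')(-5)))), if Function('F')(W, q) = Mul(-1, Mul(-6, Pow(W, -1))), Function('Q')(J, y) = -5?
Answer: Rational(52020, 7) ≈ 7431.4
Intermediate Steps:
Function('K')(a) = Add(4, Pow(a, 2))
Function('F')(W, q) = Mul(6, Pow(W, -1))
Mul(Add(-87, Function('F')(-14, -10)), Add(-80, Function('Q')(18, Function('K')(-5)))) = Mul(Add(-87, Mul(6, Pow(-14, -1))), Add(-80, -5)) = Mul(Add(-87, Mul(6, Rational(-1, 14))), -85) = Mul(Add(-87, Rational(-3, 7)), -85) = Mul(Rational(-612, 7), -85) = Rational(52020, 7)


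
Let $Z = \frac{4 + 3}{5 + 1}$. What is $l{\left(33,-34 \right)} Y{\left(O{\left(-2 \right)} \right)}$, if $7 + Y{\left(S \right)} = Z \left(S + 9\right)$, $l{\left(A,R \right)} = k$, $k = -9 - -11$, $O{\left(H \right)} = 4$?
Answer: $\frac{49}{3} \approx 16.333$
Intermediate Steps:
$Z = \frac{7}{6} \approx 1.1667$
$k = 2$ ($k = -9 + 11 = 2$)
$l{\left(A,R \right)} = 2$
$Y{\left(S \right)} = \frac{7}{2} + \frac{7 S}{6}$ ($Y{\left(S \right)} = -7 + \frac{7 \left(S + 9\right)}{6} = -7 + \frac{7 \left(9 + S\right)}{6} = -7 + \left(\frac{21}{2} + \frac{7 S}{6}\right) = \frac{7}{2} + \frac{7 S}{6}$)
$l{\left(33,-34 \right)} Y{\left(O{\left(-2 \right)} \right)} = 2 \left(\frac{7}{2} + \frac{7}{6} \cdot 4\right) = 2 \left(\frac{7}{2} + \frac{14}{3}\right) = 2 \cdot \frac{49}{6} = \frac{49}{3}$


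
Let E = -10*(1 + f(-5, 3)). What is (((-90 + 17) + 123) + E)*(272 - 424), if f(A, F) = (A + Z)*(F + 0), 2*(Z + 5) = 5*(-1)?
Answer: -63080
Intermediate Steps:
Z = -15/2 (Z = -5 + (5*(-1))/2 = -5 + (½)*(-5) = -5 - 5/2 = -15/2 ≈ -7.5000)
f(A, F) = F*(-15/2 + A) (f(A, F) = (A - 15/2)*(F + 0) = (-15/2 + A)*F = F*(-15/2 + A))
E = 365 (E = -10*(1 + (½)*3*(-15 + 2*(-5))) = -10*(1 + (½)*3*(-15 - 10)) = -10*(1 + (½)*3*(-25)) = -10*(1 - 75/2) = -10*(-73/2) = 365)
(((-90 + 17) + 123) + E)*(272 - 424) = (((-90 + 17) + 123) + 365)*(272 - 424) = ((-73 + 123) + 365)*(-152) = (50 + 365)*(-152) = 415*(-152) = -63080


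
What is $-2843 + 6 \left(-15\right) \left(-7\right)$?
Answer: $-2213$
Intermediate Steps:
$-2843 + 6 \left(-15\right) \left(-7\right) = -2843 - -630 = -2843 + 630 = -2213$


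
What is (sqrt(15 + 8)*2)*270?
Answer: 540*sqrt(23) ≈ 2589.8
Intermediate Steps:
(sqrt(15 + 8)*2)*270 = (sqrt(23)*2)*270 = (2*sqrt(23))*270 = 540*sqrt(23)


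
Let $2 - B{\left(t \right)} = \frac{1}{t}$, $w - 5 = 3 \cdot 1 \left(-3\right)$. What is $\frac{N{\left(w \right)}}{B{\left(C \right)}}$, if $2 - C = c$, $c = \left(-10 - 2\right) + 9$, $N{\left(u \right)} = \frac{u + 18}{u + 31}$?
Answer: $\frac{70}{243} \approx 0.28807$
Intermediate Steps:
$w = -4$ ($w = 5 + 3 \cdot 1 \left(-3\right) = 5 + 3 \left(-3\right) = 5 - 9 = -4$)
$N{\left(u \right)} = \frac{18 + u}{31 + u}$
$c = -3$ ($c = -12 + 9 = -3$)
$C = 5$ ($C = 2 - -3 = 2 + 3 = 5$)
$B{\left(t \right)} = 2 - \frac{1}{t}$
$\frac{N{\left(w \right)}}{B{\left(C \right)}} = \frac{\frac{1}{31 - 4} \left(18 - 4\right)}{2 - \frac{1}{5}} = \frac{\frac{1}{27} \cdot 14}{2 - \frac{1}{5}} = \frac{14}{27 \cdot \frac{9}{5}} = \frac{14}{27} \cdot \frac{5}{9} = \frac{70}{243}$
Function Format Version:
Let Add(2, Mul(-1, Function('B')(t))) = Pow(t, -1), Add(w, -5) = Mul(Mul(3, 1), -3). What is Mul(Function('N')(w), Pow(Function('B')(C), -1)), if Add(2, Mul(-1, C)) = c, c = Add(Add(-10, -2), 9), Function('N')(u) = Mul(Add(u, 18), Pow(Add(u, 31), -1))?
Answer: Rational(70, 243) ≈ 0.28807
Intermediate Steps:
w = -4 (w = Add(5, Mul(Mul(3, 1), -3)) = Add(5, Mul(3, -3)) = Add(5, -9) = -4)
Function('N')(u) = Mul(Pow(Add(31, u), -1), Add(18, u)) (Function('N')(u) = Mul(Add(18, u), Pow(Add(31, u), -1)) = Mul(Pow(Add(31, u), -1), Add(18, u)))
c = -3 (c = Add(-12, 9) = -3)
C = 5 (C = Add(2, Mul(-1, -3)) = Add(2, 3) = 5)
Function('B')(t) = Add(2, Mul(-1, Pow(t, -1)))
Mul(Function('N')(w), Pow(Function('B')(C), -1)) = Mul(Mul(Pow(Add(31, -4), -1), Add(18, -4)), Pow(Add(2, Mul(-1, Pow(5, -1))), -1)) = Mul(Mul(Pow(27, -1), 14), Pow(Add(2, Mul(-1, Rational(1, 5))), -1)) = Mul(Mul(Rational(1, 27), 14), Pow(Add(2, Rational(-1, 5)), -1)) = Mul(Rational(14, 27), Pow(Rational(9, 5), -1)) = Mul(Rational(14, 27), Rational(5, 9)) = Rational(70, 243)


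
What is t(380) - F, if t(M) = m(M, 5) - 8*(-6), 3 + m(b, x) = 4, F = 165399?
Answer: -165350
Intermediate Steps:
m(b, x) = 1 (m(b, x) = -3 + 4 = 1)
t(M) = 49 (t(M) = 1 - 8*(-6) = 1 + 48 = 49)
t(380) - F = 49 - 1*165399 = 49 - 165399 = -165350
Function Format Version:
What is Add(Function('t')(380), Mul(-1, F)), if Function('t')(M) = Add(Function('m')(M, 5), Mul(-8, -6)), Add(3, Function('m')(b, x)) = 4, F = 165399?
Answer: -165350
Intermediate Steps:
Function('m')(b, x) = 1 (Function('m')(b, x) = Add(-3, 4) = 1)
Function('t')(M) = 49 (Function('t')(M) = Add(1, Mul(-8, -6)) = Add(1, 48) = 49)
Add(Function('t')(380), Mul(-1, F)) = Add(49, Mul(-1, 165399)) = Add(49, -165399) = -165350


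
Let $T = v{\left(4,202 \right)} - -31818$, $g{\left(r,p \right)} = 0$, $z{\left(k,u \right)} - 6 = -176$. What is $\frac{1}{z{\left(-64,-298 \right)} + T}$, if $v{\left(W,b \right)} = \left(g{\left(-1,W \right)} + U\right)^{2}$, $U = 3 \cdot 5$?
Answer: $\frac{1}{31873} \approx 3.1375 \cdot 10^{-5}$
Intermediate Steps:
$z{\left(k,u \right)} = -170$ ($z{\left(k,u \right)} = 6 - 176 = -170$)
$U = 15$
$v{\left(W,b \right)} = 225$ ($v{\left(W,b \right)} = \left(0 + 15\right)^{2} = 15^{2} = 225$)
$T = 32043$ ($T = 225 - -31818 = 225 + 31818 = 32043$)
$\frac{1}{z{\left(-64,-298 \right)} + T} = \frac{1}{-170 + 32043} = \frac{1}{31873}$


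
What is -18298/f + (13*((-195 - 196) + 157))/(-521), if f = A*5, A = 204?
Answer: -3215209/265710 ≈ -12.100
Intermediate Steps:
f = 1020 (f = 204*5 = 1020)
-18298/f + (13*((-195 - 196) + 157))/(-521) = -18298/1020 + (13*((-195 - 196) + 157))/(-521) = -18298*1/1020 + (13*(-391 + 157))*(-1/521) = -9149/510 + (13*(-234))*(-1/521) = -9149/510 - 3042*(-1/521) = -9149/510 + 3042/521 = -3215209/265710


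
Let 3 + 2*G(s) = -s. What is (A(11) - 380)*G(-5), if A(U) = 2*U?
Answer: -358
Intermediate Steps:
G(s) = -3/2 - s/2 (G(s) = -3/2 + (-s)/2 = -3/2 - s/2)
(A(11) - 380)*G(-5) = (2*11 - 380)*(-3/2 - ½*(-5)) = (22 - 380)*(-3/2 + 5/2) = -358*1 = -358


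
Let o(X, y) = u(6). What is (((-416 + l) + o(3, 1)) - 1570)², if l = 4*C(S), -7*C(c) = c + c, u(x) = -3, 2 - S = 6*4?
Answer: 188980009/49 ≈ 3.8567e+6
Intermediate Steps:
S = -22 (S = 2 - 6*4 = 2 - 1*24 = 2 - 24 = -22)
C(c) = -2*c/7 (C(c) = -(c + c)/7 = -2*c/7)
o(X, y) = -3
l = 176/7 (l = 4*(-2/7*(-22)) = 4*(44/7) = 176/7 ≈ 25.143)
(((-416 + l) + o(3, 1)) - 1570)² = (((-416 + 176/7) - 3) - 1570)² = ((-2736/7 - 3) - 1570)² = (-2757/7 - 1570)² = (-13747/7)² = 188980009/49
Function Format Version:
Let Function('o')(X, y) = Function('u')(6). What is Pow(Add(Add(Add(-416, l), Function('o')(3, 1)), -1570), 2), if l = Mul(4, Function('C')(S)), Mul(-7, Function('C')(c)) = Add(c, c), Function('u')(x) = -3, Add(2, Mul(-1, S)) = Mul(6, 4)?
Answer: Rational(188980009, 49) ≈ 3.8567e+6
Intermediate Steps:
S = -22 (S = Add(2, Mul(-1, Mul(6, 4))) = Add(2, Mul(-1, 24)) = Add(2, -24) = -22)
Function('C')(c) = Mul(Rational(-2, 7), c) (Function('C')(c) = Mul(Rational(-1, 7), Add(c, c)) = Mul(Rational(-1, 7), Mul(2, c)) = Mul(Rational(-2, 7), c))
Function('o')(X, y) = -3
l = Rational(176, 7) (l = Mul(4, Mul(Rational(-2, 7), -22)) = Mul(4, Rational(44, 7)) = Rational(176, 7) ≈ 25.143)
Pow(Add(Add(Add(-416, l), Function('o')(3, 1)), -1570), 2) = Pow(Add(Add(Add(-416, Rational(176, 7)), -3), -1570), 2) = Pow(Add(Add(Rational(-2736, 7), -3), -1570), 2) = Pow(Add(Rational(-2757, 7), -1570), 2) = Pow(Rational(-13747, 7), 2) = Rational(188980009, 49)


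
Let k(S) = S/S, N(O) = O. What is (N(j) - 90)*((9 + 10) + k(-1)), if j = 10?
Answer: -1600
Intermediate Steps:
k(S) = 1
(N(j) - 90)*((9 + 10) + k(-1)) = (10 - 90)*((9 + 10) + 1) = -80*(19 + 1) = -80*20 = -1600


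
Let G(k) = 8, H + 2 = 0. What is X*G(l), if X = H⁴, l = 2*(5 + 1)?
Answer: 128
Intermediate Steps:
H = -2 (H = -2 + 0 = -2)
l = 12 (l = 2*6 = 12)
X = 16 (X = (-2)⁴ = 16)
X*G(l) = 16*8 = 128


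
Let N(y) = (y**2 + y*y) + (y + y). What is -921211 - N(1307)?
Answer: -4340323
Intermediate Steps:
N(y) = 2*y + 2*y**2 (N(y) = (y**2 + y**2) + 2*y = 2*y**2 + 2*y = 2*y + 2*y**2)
-921211 - N(1307) = -921211 - 2*1307*(1 + 1307) = -921211 - 2*1307*1308 = -921211 - 1*3419112 = -921211 - 3419112 = -4340323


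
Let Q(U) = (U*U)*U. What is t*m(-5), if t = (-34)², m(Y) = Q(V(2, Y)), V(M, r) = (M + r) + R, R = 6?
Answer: 31212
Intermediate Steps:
V(M, r) = 6 + M + r (V(M, r) = (M + r) + 6 = 6 + M + r)
Q(U) = U³ (Q(U) = U²*U = U³)
m(Y) = (8 + Y)³ (m(Y) = (6 + 2 + Y)³ = (8 + Y)³)
t = 1156
t*m(-5) = 1156*(8 - 5)³ = 1156*3³ = 1156*27 = 31212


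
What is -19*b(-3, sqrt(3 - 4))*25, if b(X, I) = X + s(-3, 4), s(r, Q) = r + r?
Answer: 4275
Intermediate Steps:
s(r, Q) = 2*r
b(X, I) = -6 + X (b(X, I) = X + 2*(-3) = X - 6 = -6 + X)
-19*b(-3, sqrt(3 - 4))*25 = -19*(-6 - 3)*25 = -19*(-9)*25 = 171*25 = 4275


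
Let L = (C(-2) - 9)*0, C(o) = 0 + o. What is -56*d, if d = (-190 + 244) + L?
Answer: -3024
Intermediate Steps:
C(o) = o
L = 0 (L = (-2 - 9)*0 = -11*0 = 0)
d = 54 (d = (-190 + 244) + 0 = 54 + 0 = 54)
-56*d = -56*54 = -3024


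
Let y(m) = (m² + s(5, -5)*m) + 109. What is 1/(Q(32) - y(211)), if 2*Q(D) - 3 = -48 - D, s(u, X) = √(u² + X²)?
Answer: -178674/7972195369 + 4220*√2/7972195369 ≈ -2.1664e-5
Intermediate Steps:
s(u, X) = √(X² + u²)
Q(D) = -45/2 - D/2 (Q(D) = 3/2 + (-48 - D)/2 = 3/2 + (-24 - D/2) = -45/2 - D/2)
y(m) = 109 + m² + 5*m*√2 (y(m) = (m² + √((-5)² + 5²)*m) + 109 = (m² + √(25 + 25)*m) + 109 = (m² + √50*m) + 109 = (m² + (5*√2)*m) + 109 = (m² + 5*m*√2) + 109 = 109 + m² + 5*m*√2)
1/(Q(32) - y(211)) = 1/((-45/2 - ½*32) - (109 + 211² + 5*211*√2)) = 1/((-45/2 - 16) - (109 + 44521 + 1055*√2)) = 1/(-77/2 - (44630 + 1055*√2)) = 1/(-77/2 + (-44630 - 1055*√2)) = 1/(-89337/2 - 1055*√2)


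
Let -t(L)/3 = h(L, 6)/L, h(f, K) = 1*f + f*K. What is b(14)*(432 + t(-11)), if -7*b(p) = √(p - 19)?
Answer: -411*I*√5/7 ≈ -131.29*I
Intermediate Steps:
h(f, K) = f + K*f
t(L) = -21 (t(L) = -3*L*(1 + 6)/L = -3*L*7/L = -3*7*L/L = -3*7 = -21)
b(p) = -√(-19 + p)/7 (b(p) = -√(p - 19)/7 = -√(-19 + p)/7)
b(14)*(432 + t(-11)) = (-√(-19 + 14)/7)*(432 - 21) = -I*√5/7*411 = -411*I*√5/7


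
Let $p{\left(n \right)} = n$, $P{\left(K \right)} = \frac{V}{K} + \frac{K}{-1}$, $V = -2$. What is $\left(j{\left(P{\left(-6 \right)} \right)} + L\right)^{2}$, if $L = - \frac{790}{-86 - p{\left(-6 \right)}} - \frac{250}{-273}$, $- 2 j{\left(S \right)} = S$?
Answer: $\frac{277255801}{4769856} \approx 58.127$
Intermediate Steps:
$P{\left(K \right)} = - K - \frac{2}{K}$ ($P{\left(K \right)} = - \frac{2}{K} + \frac{K}{-1} = - \frac{2}{K} + K \left(-1\right) = - \frac{2}{K} - K = - K - \frac{2}{K}$)
$j{\left(S \right)} = - \frac{S}{2}$
$L = \frac{23567}{2184}$ ($L = - \frac{790}{-86 - -6} - \frac{250}{-273} = - \frac{790}{-86 + 6} - - \frac{250}{273} = - \frac{790}{-80} + \frac{250}{273} = \left(-790\right) \left(- \frac{1}{80}\right) + \frac{250}{273} = \frac{79}{8} + \frac{250}{273} = \frac{23567}{2184} \approx 10.791$)
$\left(j{\left(P{\left(-6 \right)} \right)} + L\right)^{2} = \left(- \frac{\left(-1\right) \left(-6\right) - \frac{2}{-6}}{2} + \frac{23567}{2184}\right)^{2} = \left(- \frac{6 - - \frac{1}{3}}{2} + \frac{23567}{2184}\right)^{2} = \left(- \frac{6 + \frac{1}{3}}{2} + \frac{23567}{2184}\right)^{2} = \left(\left(- \frac{1}{2}\right) \frac{19}{3} + \frac{23567}{2184}\right)^{2} = \left(- \frac{19}{6} + \frac{23567}{2184}\right)^{2} = \left(\frac{16651}{2184}\right)^{2} = \frac{277255801}{4769856}$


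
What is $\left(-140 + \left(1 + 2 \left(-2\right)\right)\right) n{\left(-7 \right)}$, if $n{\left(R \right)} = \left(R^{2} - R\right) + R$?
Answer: $-7007$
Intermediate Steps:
$n{\left(R \right)} = R^{2}$
$\left(-140 + \left(1 + 2 \left(-2\right)\right)\right) n{\left(-7 \right)} = \left(-140 + \left(1 + 2 \left(-2\right)\right)\right) \left(-7\right)^{2} = \left(-140 + \left(1 - 4\right)\right) 49 = \left(-140 - 3\right) 49 = \left(-143\right) 49 = -7007$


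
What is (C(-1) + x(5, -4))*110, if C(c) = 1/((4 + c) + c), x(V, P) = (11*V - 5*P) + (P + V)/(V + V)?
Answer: 8316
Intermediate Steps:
x(V, P) = -5*P + 11*V + (P + V)/(2*V) (x(V, P) = (-5*P + 11*V) + (P + V)/((2*V)) = (-5*P + 11*V) + (P + V)*(1/(2*V)) = (-5*P + 11*V) + (P + V)/(2*V) = -5*P + 11*V + (P + V)/(2*V))
C(c) = 1/(4 + 2*c)
(C(-1) + x(5, -4))*110 = (1/(2*(2 - 1)) + (½)*(-4 + 5*(1 - 10*(-4) + 22*5))/5)*110 = ((½)/1 + (½)*(⅕)*(-4 + 5*(1 + 40 + 110)))*110 = ((½)*1 + (½)*(⅕)*(-4 + 5*151))*110 = (½ + (½)*(⅕)*(-4 + 755))*110 = (½ + (½)*(⅕)*751)*110 = (½ + 751/10)*110 = (378/5)*110 = 8316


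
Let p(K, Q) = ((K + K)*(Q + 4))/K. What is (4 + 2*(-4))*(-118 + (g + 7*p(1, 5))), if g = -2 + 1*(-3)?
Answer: -12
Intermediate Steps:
g = -5 (g = -2 - 3 = -5)
p(K, Q) = 8 + 2*Q (p(K, Q) = ((2*K)*(4 + Q))/K = (2*K*(4 + Q))/K = 8 + 2*Q)
(4 + 2*(-4))*(-118 + (g + 7*p(1, 5))) = (4 + 2*(-4))*(-118 + (-5 + 7*(8 + 2*5))) = (4 - 8)*(-118 + (-5 + 7*(8 + 10))) = -4*(-118 + (-5 + 7*18)) = -4*(-118 + (-5 + 126)) = -4*(-118 + 121) = -4*3 = -12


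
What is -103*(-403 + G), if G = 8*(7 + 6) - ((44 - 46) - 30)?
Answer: 27501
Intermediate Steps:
G = 136 (G = 8*13 - (-2 - 30) = 104 - 1*(-32) = 104 + 32 = 136)
-103*(-403 + G) = -103*(-403 + 136) = -103*(-267) = 27501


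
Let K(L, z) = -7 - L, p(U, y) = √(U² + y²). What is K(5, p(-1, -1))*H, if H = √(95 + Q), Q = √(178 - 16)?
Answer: -12*√(95 + 9*√2) ≈ -124.55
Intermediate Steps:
Q = 9*√2 (Q = √162 = 9*√2 ≈ 12.728)
H = √(95 + 9*√2) ≈ 10.379
K(5, p(-1, -1))*H = (-7 - 1*5)*√(95 + 9*√2) = (-7 - 5)*√(95 + 9*√2) = -12*√(95 + 9*√2)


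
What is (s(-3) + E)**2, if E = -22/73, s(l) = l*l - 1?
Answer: 315844/5329 ≈ 59.269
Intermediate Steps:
s(l) = -1 + l**2 (s(l) = l**2 - 1 = -1 + l**2)
E = -22/73 (E = -22*1/73 = -22/73 ≈ -0.30137)
(s(-3) + E)**2 = ((-1 + (-3)**2) - 22/73)**2 = ((-1 + 9) - 22/73)**2 = (8 - 22/73)**2 = (562/73)**2 = 315844/5329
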